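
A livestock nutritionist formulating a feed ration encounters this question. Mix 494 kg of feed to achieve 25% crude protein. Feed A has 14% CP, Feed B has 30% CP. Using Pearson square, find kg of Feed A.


parts_A = CP_b - target = 30 - 25 = 5
parts_B = target - CP_a = 25 - 14 = 11
total_parts = 5 + 11 = 16
Feed A = 494 * 5 / 16 = 154.38 kg
Feed B = 494 * 11 / 16 = 339.63 kg

154.38 kg


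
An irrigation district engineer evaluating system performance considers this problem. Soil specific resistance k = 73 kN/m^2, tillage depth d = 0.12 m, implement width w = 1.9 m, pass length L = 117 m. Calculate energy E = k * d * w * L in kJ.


E = k * d * w * L
  = 73 * 0.12 * 1.9 * 117
  = 1947.35 kJ


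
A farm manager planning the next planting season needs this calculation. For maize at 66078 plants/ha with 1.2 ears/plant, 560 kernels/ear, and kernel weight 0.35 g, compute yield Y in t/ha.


Y = density * ears * kernels * kw
  = 66078 * 1.2 * 560 * 0.35 g/ha
  = 15541545.60 g/ha
  = 15541.55 kg/ha = 15.54 t/ha


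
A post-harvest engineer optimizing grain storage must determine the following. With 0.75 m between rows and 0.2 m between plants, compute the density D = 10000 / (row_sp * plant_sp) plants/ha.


D = 10000 / (row_sp * plant_sp)
  = 10000 / (0.75 * 0.2)
  = 10000 / 0.1500
  = 66666.67 plants/ha


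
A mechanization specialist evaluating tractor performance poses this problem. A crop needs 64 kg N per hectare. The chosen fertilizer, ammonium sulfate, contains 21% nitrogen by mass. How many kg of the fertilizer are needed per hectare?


Rate = N_required / (N_content / 100)
     = 64 / (21 / 100)
     = 64 / 0.21
     = 304.76 kg/ha


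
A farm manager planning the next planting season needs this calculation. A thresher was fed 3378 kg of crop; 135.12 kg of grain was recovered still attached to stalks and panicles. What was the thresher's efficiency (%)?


eta = (total - unthreshed) / total * 100
    = (3378 - 135.12) / 3378 * 100
    = 3242.88 / 3378 * 100
    = 96%


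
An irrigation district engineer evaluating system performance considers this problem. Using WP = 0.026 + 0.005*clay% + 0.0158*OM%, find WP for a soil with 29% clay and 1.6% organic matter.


WP = 0.026 + 0.005*29 + 0.0158*1.6
   = 0.026 + 0.1450 + 0.0253
   = 0.1963


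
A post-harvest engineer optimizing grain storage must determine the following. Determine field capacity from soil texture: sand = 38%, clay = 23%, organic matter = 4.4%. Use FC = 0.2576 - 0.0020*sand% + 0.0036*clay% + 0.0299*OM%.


FC = 0.2576 - 0.0020*38 + 0.0036*23 + 0.0299*4.4
   = 0.2576 - 0.0760 + 0.0828 + 0.1316
   = 0.3960


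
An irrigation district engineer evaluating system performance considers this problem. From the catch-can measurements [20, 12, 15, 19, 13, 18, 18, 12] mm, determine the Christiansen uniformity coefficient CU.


xbar = 127 / 8 = 15.875
sum|xi - xbar| = 23
CU = 100 * (1 - 23 / (8 * 15.875))
   = 100 * (1 - 0.1811)
   = 81.89%


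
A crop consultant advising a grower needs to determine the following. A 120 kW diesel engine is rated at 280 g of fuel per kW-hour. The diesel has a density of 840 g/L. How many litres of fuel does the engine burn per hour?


FC = P * BSFC / rho_fuel
   = 120 * 280 / 840
   = 33600 / 840
   = 40 L/h


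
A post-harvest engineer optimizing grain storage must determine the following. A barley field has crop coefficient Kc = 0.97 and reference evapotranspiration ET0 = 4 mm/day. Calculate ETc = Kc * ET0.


ETc = Kc * ET0
    = 0.97 * 4
    = 3.88 mm/day


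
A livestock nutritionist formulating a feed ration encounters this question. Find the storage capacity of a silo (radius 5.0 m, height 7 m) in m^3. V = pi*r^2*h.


V = pi * r^2 * h
  = pi * 5.0^2 * 7
  = pi * 25 * 7
  = 549.78 m^3


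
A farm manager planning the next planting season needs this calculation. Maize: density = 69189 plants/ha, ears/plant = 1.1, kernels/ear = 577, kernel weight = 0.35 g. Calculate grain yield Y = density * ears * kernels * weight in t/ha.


Y = density * ears * kernels * kw
  = 69189 * 1.1 * 577 * 0.35 g/ha
  = 15369990.41 g/ha
  = 15369.99 kg/ha = 15.37 t/ha


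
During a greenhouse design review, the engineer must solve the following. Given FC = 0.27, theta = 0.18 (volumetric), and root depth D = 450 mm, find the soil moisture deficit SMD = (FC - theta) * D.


SMD = (FC - theta) * D
    = (0.27 - 0.18) * 450
    = 0.090 * 450
    = 40.50 mm


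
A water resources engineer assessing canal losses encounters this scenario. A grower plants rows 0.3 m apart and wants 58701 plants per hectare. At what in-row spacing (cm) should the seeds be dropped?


spacing = 10000 / (row_sp * density)
        = 10000 / (0.3 * 58701)
        = 10000 / 17610.30
        = 0.56785 m = 56.78 cm


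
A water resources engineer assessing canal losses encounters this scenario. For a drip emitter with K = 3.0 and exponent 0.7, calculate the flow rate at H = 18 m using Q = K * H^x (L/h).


Q = K * H^x
  = 3.0 * 18^0.7
  = 3.0 * 7.5629
  = 22.69 L/h


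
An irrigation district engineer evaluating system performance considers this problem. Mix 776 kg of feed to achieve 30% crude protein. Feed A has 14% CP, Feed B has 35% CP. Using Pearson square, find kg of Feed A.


parts_A = CP_b - target = 35 - 30 = 5
parts_B = target - CP_a = 30 - 14 = 16
total_parts = 5 + 16 = 21
Feed A = 776 * 5 / 21 = 184.76 kg
Feed B = 776 * 16 / 21 = 591.24 kg

184.76 kg


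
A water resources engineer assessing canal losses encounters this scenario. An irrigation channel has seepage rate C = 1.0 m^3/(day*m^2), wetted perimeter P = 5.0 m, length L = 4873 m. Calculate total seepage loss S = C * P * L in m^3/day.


S = C * P * L
  = 1.0 * 5.0 * 4873
  = 24365 m^3/day


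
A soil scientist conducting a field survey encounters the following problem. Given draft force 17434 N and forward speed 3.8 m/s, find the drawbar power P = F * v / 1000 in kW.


P = F * v / 1000
  = 17434 * 3.8 / 1000
  = 66249.20 / 1000
  = 66.25 kW


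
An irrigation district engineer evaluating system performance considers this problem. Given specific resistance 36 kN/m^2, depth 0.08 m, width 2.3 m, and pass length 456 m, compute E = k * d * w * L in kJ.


E = k * d * w * L
  = 36 * 0.08 * 2.3 * 456
  = 3020.54 kJ


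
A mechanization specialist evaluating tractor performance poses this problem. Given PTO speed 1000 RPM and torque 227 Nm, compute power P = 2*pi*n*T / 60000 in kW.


P = 2*pi*n*T / 60000
  = 2*pi * 1000 * 227 / 60000
  = 1426283.06 / 60000
  = 23.77 kW


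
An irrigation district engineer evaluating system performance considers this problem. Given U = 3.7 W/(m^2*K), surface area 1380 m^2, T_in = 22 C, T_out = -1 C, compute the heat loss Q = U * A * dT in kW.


dT = 22 - (-1) = 23 K
Q = U * A * dT
  = 3.7 * 1380 * 23
  = 117438 W = 117.44 kW


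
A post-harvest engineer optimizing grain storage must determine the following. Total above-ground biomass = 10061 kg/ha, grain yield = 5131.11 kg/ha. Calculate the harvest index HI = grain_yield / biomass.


HI = grain_yield / biomass
   = 5131.11 / 10061
   = 0.51


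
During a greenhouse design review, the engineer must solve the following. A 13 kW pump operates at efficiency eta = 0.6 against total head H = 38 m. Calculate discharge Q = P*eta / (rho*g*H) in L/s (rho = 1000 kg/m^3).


Q = (P * 1000 * eta) / (rho * g * H)
  = (13 * 1000 * 0.6) / (1000 * 9.81 * 38)
  = 7800 / 372780
  = 0.02092 m^3/s = 20.92 L/s


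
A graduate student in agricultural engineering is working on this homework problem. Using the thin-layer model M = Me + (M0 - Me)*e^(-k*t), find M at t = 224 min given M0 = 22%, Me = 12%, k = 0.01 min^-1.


M = Me + (M0 - Me) * e^(-k*t)
  = 12 + (22 - 12) * e^(-0.01*224)
  = 12 + 10 * e^(-2.240)
  = 12 + 10 * 0.10646
  = 12 + 1.0646
  = 13.06%


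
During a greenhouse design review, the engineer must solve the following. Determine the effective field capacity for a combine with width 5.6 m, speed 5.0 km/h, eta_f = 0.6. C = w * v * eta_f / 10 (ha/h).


C = w * v * eta_f / 10
  = 5.6 * 5.0 * 0.6 / 10
  = 16.80 / 10
  = 1.68 ha/h


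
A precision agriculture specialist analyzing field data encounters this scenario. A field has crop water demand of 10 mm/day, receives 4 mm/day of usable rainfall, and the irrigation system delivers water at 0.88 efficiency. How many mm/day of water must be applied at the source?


IWR = (ETc - Pe) / Ea
    = (10 - 4) / 0.88
    = 6 / 0.88
    = 6.82 mm/day


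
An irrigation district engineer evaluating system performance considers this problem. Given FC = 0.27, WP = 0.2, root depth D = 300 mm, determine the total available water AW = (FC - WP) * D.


AW = (FC - WP) * D
   = (0.27 - 0.2) * 300
   = 0.07 * 300
   = 21 mm


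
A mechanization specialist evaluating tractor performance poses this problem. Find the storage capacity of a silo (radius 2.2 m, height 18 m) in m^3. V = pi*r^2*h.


V = pi * r^2 * h
  = pi * 2.2^2 * 18
  = pi * 4.84 * 18
  = 273.70 m^3


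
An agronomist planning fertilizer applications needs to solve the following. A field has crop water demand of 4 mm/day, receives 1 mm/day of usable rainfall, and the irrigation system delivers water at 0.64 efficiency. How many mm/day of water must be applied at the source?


IWR = (ETc - Pe) / Ea
    = (4 - 1) / 0.64
    = 3 / 0.64
    = 4.69 mm/day


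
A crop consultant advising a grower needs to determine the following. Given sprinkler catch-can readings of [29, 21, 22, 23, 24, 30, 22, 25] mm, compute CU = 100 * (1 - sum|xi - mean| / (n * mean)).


xbar = 196 / 8 = 24.500
sum|xi - xbar| = 21
CU = 100 * (1 - 21 / (8 * 24.500))
   = 100 * (1 - 0.1071)
   = 89.29%


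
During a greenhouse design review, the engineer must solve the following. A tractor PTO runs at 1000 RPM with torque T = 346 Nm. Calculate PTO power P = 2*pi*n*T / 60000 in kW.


P = 2*pi*n*T / 60000
  = 2*pi * 1000 * 346 / 60000
  = 2173982.12 / 60000
  = 36.23 kW


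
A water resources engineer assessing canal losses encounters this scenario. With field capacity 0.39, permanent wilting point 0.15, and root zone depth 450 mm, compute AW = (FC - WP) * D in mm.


AW = (FC - WP) * D
   = (0.39 - 0.15) * 450
   = 0.24 * 450
   = 108 mm


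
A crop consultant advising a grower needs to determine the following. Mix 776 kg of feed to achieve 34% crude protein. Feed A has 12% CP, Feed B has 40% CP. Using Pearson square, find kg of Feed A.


parts_A = CP_b - target = 40 - 34 = 6
parts_B = target - CP_a = 34 - 12 = 22
total_parts = 6 + 22 = 28
Feed A = 776 * 6 / 28 = 166.29 kg
Feed B = 776 * 22 / 28 = 609.71 kg

166.29 kg


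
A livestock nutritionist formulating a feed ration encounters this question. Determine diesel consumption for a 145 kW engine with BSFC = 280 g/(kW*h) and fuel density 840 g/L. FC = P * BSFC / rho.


FC = P * BSFC / rho_fuel
   = 145 * 280 / 840
   = 40600 / 840
   = 48.33 L/h


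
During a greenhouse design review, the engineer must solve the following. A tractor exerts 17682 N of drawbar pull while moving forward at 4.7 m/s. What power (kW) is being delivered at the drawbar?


P = F * v / 1000
  = 17682 * 4.7 / 1000
  = 83105.40 / 1000
  = 83.11 kW


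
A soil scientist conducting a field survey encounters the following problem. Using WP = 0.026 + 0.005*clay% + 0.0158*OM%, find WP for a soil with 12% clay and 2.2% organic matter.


WP = 0.026 + 0.005*12 + 0.0158*2.2
   = 0.026 + 0.0600 + 0.0348
   = 0.1208


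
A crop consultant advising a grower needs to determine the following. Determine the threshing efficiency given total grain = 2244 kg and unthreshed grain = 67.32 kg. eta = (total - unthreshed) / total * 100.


eta = (total - unthreshed) / total * 100
    = (2244 - 67.32) / 2244 * 100
    = 2176.68 / 2244 * 100
    = 97%


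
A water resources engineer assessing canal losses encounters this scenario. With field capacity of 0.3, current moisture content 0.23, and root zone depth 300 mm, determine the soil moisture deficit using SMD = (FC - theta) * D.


SMD = (FC - theta) * D
    = (0.3 - 0.23) * 300
    = 0.070 * 300
    = 21 mm


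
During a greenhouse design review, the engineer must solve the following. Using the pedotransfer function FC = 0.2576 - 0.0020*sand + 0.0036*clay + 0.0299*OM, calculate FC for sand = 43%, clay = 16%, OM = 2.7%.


FC = 0.2576 - 0.0020*43 + 0.0036*16 + 0.0299*2.7
   = 0.2576 - 0.0860 + 0.0576 + 0.0807
   = 0.3099


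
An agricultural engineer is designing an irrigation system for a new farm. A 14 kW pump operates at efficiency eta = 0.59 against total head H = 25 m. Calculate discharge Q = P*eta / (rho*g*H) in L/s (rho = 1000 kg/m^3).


Q = (P * 1000 * eta) / (rho * g * H)
  = (14 * 1000 * 0.59) / (1000 * 9.81 * 25)
  = 8260 / 245250
  = 0.03368 m^3/s = 33.68 L/s


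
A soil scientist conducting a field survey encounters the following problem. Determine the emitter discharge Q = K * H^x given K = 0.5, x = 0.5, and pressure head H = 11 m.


Q = K * H^x
  = 0.5 * 11^0.5
  = 0.5 * 3.3166
  = 1.66 L/h


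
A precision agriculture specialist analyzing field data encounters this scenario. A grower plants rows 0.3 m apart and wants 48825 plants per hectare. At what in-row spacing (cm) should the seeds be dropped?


spacing = 10000 / (row_sp * density)
        = 10000 / (0.3 * 48825)
        = 10000 / 14647.50
        = 0.68271 m = 68.27 cm


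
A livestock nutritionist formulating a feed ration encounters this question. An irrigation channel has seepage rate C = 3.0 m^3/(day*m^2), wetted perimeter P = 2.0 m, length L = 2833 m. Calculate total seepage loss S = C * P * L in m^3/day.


S = C * P * L
  = 3.0 * 2.0 * 2833
  = 16998 m^3/day


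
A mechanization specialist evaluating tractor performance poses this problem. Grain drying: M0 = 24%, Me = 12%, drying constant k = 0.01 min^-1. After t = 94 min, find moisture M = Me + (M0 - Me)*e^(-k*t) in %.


M = Me + (M0 - Me) * e^(-k*t)
  = 12 + (24 - 12) * e^(-0.01*94)
  = 12 + 12 * e^(-0.940)
  = 12 + 12 * 0.39063
  = 12 + 4.6875
  = 16.69%


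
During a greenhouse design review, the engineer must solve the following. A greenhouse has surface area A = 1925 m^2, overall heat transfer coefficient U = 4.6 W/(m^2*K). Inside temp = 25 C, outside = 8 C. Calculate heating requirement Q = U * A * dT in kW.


dT = 25 - (8) = 17 K
Q = U * A * dT
  = 4.6 * 1925 * 17
  = 150535 W = 150.54 kW


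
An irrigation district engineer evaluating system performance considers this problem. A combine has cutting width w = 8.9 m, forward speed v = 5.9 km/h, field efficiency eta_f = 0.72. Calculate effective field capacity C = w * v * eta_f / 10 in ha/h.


C = w * v * eta_f / 10
  = 8.9 * 5.9 * 0.72 / 10
  = 37.81 / 10
  = 3.78 ha/h


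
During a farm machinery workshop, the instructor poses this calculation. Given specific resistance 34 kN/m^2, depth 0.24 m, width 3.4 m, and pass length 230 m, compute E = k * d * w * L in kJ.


E = k * d * w * L
  = 34 * 0.24 * 3.4 * 230
  = 6381.12 kJ


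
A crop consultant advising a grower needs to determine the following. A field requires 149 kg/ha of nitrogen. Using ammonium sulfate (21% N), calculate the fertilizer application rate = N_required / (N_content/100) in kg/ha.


Rate = N_required / (N_content / 100)
     = 149 / (21 / 100)
     = 149 / 0.21
     = 709.52 kg/ha


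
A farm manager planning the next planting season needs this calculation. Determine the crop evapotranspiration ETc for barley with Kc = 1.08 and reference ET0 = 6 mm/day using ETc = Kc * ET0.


ETc = Kc * ET0
    = 1.08 * 6
    = 6.48 mm/day


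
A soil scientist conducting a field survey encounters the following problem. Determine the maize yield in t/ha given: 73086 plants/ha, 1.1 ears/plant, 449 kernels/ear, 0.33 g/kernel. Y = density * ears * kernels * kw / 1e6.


Y = density * ears * kernels * kw
  = 73086 * 1.1 * 449 * 0.33 g/ha
  = 11912067.88 g/ha
  = 11912.07 kg/ha = 11.91 t/ha


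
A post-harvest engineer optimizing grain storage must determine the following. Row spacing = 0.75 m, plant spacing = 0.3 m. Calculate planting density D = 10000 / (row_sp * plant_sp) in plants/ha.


D = 10000 / (row_sp * plant_sp)
  = 10000 / (0.75 * 0.3)
  = 10000 / 0.2250
  = 44444.44 plants/ha


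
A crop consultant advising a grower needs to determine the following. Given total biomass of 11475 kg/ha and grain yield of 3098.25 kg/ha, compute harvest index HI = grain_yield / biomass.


HI = grain_yield / biomass
   = 3098.25 / 11475
   = 0.27


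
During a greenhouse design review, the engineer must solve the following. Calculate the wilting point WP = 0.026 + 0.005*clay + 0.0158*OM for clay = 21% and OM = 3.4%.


WP = 0.026 + 0.005*21 + 0.0158*3.4
   = 0.026 + 0.1050 + 0.0537
   = 0.1847


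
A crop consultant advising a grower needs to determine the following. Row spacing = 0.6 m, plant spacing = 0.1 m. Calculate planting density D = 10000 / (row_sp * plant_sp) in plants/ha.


D = 10000 / (row_sp * plant_sp)
  = 10000 / (0.6 * 0.1)
  = 10000 / 0.0600
  = 166666.67 plants/ha


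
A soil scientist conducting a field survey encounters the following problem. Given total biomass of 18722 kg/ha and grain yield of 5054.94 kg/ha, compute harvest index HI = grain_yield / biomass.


HI = grain_yield / biomass
   = 5054.94 / 18722
   = 0.27


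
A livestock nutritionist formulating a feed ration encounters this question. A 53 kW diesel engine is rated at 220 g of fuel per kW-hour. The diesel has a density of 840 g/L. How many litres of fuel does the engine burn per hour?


FC = P * BSFC / rho_fuel
   = 53 * 220 / 840
   = 11660 / 840
   = 13.88 L/h


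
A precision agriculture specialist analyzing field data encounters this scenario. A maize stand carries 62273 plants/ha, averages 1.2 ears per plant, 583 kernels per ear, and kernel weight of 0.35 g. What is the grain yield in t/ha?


Y = density * ears * kernels * kw
  = 62273 * 1.2 * 583 * 0.35 g/ha
  = 15248166.78 g/ha
  = 15248.17 kg/ha = 15.25 t/ha


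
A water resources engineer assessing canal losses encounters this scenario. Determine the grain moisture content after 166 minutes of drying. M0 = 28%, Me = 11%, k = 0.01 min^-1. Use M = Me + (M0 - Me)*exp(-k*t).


M = Me + (M0 - Me) * e^(-k*t)
  = 11 + (28 - 11) * e^(-0.01*166)
  = 11 + 17 * e^(-1.660)
  = 11 + 17 * 0.19014
  = 11 + 3.2324
  = 14.23%


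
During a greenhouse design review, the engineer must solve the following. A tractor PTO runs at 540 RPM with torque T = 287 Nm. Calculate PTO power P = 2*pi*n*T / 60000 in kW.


P = 2*pi*n*T / 60000
  = 2*pi * 540 * 287 / 60000
  = 973768.06 / 60000
  = 16.23 kW


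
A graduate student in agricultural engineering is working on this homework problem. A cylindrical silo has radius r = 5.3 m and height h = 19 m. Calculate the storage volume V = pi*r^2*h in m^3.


V = pi * r^2 * h
  = pi * 5.3^2 * 19
  = pi * 28.09 * 19
  = 1676.70 m^3


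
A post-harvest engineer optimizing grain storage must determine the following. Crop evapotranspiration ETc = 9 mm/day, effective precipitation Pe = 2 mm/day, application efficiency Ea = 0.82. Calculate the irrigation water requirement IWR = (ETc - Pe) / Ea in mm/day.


IWR = (ETc - Pe) / Ea
    = (9 - 2) / 0.82
    = 7 / 0.82
    = 8.54 mm/day


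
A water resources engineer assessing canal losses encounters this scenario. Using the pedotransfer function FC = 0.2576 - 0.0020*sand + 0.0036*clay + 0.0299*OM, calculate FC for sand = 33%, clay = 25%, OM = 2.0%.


FC = 0.2576 - 0.0020*33 + 0.0036*25 + 0.0299*2.0
   = 0.2576 - 0.0660 + 0.0900 + 0.0598
   = 0.3414


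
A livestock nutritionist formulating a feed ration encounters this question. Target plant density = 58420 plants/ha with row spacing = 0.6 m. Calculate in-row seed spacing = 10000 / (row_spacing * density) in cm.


spacing = 10000 / (row_sp * density)
        = 10000 / (0.6 * 58420)
        = 10000 / 35052
        = 0.28529 m = 28.53 cm


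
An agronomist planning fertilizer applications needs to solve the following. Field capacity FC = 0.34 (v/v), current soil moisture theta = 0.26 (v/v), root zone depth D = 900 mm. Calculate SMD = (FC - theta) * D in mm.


SMD = (FC - theta) * D
    = (0.34 - 0.26) * 900
    = 0.080 * 900
    = 72 mm


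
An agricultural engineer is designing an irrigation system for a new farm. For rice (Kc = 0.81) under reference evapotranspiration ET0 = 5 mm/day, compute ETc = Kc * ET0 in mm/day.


ETc = Kc * ET0
    = 0.81 * 5
    = 4.05 mm/day


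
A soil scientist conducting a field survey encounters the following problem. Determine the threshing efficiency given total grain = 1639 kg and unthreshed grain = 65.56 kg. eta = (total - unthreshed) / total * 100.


eta = (total - unthreshed) / total * 100
    = (1639 - 65.56) / 1639 * 100
    = 1573.44 / 1639 * 100
    = 96%


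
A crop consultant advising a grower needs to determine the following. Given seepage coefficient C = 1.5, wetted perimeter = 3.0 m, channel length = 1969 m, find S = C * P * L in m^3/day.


S = C * P * L
  = 1.5 * 3.0 * 1969
  = 8860.50 m^3/day


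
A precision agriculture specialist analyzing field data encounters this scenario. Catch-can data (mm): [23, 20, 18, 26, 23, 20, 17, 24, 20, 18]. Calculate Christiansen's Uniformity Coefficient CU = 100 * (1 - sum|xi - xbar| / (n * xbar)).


xbar = 209 / 10 = 20.900
sum|xi - xbar| = 24.800
CU = 100 * (1 - 24.800 / (10 * 20.900))
   = 100 * (1 - 0.1187)
   = 88.13%


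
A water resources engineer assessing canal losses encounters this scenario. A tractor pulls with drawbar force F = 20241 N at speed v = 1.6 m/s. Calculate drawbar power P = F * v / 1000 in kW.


P = F * v / 1000
  = 20241 * 1.6 / 1000
  = 32385.60 / 1000
  = 32.39 kW


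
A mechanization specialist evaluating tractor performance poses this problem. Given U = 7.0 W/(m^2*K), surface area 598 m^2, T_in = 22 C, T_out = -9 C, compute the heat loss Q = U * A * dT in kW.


dT = 22 - (-9) = 31 K
Q = U * A * dT
  = 7.0 * 598 * 31
  = 129766 W = 129.77 kW


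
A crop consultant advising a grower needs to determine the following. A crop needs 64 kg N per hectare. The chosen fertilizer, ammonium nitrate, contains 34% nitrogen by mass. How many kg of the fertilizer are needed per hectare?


Rate = N_required / (N_content / 100)
     = 64 / (34 / 100)
     = 64 / 0.34
     = 188.24 kg/ha


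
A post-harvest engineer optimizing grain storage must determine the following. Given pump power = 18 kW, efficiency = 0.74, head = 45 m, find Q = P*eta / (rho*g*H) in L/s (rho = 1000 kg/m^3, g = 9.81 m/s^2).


Q = (P * 1000 * eta) / (rho * g * H)
  = (18 * 1000 * 0.74) / (1000 * 9.81 * 45)
  = 13320 / 441450
  = 0.03017 m^3/s = 30.17 L/s


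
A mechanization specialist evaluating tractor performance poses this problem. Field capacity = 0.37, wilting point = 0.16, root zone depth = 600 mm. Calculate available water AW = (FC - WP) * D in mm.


AW = (FC - WP) * D
   = (0.37 - 0.16) * 600
   = 0.21 * 600
   = 126 mm


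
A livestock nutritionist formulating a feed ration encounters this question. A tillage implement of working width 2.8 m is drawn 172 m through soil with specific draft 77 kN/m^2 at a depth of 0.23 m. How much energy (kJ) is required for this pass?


E = k * d * w * L
  = 77 * 0.23 * 2.8 * 172
  = 8529.14 kJ


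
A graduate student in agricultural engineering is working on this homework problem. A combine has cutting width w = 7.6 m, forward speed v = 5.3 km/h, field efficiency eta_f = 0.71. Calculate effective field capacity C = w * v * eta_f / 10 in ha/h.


C = w * v * eta_f / 10
  = 7.6 * 5.3 * 0.71 / 10
  = 28.60 / 10
  = 2.86 ha/h


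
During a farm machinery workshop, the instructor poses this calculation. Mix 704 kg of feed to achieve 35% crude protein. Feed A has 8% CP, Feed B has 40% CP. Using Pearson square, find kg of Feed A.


parts_A = CP_b - target = 40 - 35 = 5
parts_B = target - CP_a = 35 - 8 = 27
total_parts = 5 + 27 = 32
Feed A = 704 * 5 / 32 = 110 kg
Feed B = 704 * 27 / 32 = 594 kg

110 kg


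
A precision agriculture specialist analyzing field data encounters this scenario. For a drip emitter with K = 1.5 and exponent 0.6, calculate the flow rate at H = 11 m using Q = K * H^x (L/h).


Q = K * H^x
  = 1.5 * 11^0.6
  = 1.5 * 4.2154
  = 6.32 L/h


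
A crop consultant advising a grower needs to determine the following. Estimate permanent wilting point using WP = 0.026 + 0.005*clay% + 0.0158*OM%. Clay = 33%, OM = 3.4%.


WP = 0.026 + 0.005*33 + 0.0158*3.4
   = 0.026 + 0.1650 + 0.0537
   = 0.2447


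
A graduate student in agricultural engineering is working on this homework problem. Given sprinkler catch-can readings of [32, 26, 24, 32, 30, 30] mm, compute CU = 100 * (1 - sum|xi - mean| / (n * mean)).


xbar = 174 / 6 = 29
sum|xi - xbar| = 16
CU = 100 * (1 - 16 / (6 * 29))
   = 100 * (1 - 0.0920)
   = 90.80%


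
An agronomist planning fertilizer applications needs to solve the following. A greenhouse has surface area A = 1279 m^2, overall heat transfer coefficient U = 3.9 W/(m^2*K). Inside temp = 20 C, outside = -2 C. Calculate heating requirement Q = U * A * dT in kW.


dT = 20 - (-2) = 22 K
Q = U * A * dT
  = 3.9 * 1279 * 22
  = 109738.20 W = 109.74 kW


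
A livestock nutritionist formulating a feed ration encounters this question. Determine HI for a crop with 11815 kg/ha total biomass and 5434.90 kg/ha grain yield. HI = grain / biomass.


HI = grain_yield / biomass
   = 5434.90 / 11815
   = 0.46


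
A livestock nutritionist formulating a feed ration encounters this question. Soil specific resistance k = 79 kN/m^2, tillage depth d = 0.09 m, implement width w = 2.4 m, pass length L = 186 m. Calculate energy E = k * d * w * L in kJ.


E = k * d * w * L
  = 79 * 0.09 * 2.4 * 186
  = 3173.90 kJ


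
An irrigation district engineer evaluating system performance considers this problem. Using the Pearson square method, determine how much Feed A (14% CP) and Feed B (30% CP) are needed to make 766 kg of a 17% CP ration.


parts_A = CP_b - target = 30 - 17 = 13
parts_B = target - CP_a = 17 - 14 = 3
total_parts = 13 + 3 = 16
Feed A = 766 * 13 / 16 = 622.38 kg
Feed B = 766 * 3 / 16 = 143.63 kg

622.38 kg


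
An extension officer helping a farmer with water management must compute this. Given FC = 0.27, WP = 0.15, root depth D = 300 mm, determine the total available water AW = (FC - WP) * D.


AW = (FC - WP) * D
   = (0.27 - 0.15) * 300
   = 0.12 * 300
   = 36 mm


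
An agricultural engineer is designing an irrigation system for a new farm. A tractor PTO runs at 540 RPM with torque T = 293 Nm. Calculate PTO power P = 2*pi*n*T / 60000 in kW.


P = 2*pi*n*T / 60000
  = 2*pi * 540 * 293 / 60000
  = 994125.58 / 60000
  = 16.57 kW


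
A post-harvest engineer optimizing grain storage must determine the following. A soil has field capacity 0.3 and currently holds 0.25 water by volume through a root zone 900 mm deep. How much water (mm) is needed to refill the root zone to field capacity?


SMD = (FC - theta) * D
    = (0.3 - 0.25) * 900
    = 0.050 * 900
    = 45 mm


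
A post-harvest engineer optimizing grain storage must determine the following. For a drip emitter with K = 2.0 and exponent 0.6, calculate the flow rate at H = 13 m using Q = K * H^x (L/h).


Q = K * H^x
  = 2.0 * 13^0.6
  = 2.0 * 4.6598
  = 9.32 L/h


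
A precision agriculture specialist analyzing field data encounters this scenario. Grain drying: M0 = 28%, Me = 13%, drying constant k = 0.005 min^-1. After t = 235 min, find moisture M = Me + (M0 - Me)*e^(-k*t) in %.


M = Me + (M0 - Me) * e^(-k*t)
  = 13 + (28 - 13) * e^(-0.005*235)
  = 13 + 15 * e^(-1.175)
  = 13 + 15 * 0.30882
  = 13 + 4.6323
  = 17.63%


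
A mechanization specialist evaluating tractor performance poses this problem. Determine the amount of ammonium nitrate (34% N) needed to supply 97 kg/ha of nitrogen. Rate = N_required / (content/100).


Rate = N_required / (N_content / 100)
     = 97 / (34 / 100)
     = 97 / 0.34
     = 285.29 kg/ha


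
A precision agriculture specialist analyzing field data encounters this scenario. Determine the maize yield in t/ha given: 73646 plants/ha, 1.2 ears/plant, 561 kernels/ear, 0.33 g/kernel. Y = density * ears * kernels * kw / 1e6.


Y = density * ears * kernels * kw
  = 73646 * 1.2 * 561 * 0.33 g/ha
  = 16360900.78 g/ha
  = 16360.90 kg/ha = 16.36 t/ha


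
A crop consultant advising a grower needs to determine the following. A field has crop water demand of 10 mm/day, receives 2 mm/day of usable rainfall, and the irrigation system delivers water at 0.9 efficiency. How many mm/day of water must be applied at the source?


IWR = (ETc - Pe) / Ea
    = (10 - 2) / 0.9
    = 8 / 0.9
    = 8.89 mm/day


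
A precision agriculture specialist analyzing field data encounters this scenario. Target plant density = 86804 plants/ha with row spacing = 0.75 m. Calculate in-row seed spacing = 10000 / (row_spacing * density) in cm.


spacing = 10000 / (row_sp * density)
        = 10000 / (0.75 * 86804)
        = 10000 / 65103
        = 0.15360 m = 15.36 cm


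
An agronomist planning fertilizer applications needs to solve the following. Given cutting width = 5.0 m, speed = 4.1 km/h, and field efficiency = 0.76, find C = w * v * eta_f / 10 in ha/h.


C = w * v * eta_f / 10
  = 5.0 * 4.1 * 0.76 / 10
  = 15.58 / 10
  = 1.56 ha/h


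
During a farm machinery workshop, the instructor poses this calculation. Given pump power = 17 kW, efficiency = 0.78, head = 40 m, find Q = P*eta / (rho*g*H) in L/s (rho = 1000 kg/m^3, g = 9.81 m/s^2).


Q = (P * 1000 * eta) / (rho * g * H)
  = (17 * 1000 * 0.78) / (1000 * 9.81 * 40)
  = 13260 / 392400
  = 0.03379 m^3/s = 33.79 L/s


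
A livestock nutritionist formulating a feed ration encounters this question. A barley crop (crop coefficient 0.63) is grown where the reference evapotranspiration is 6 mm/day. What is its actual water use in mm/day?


ETc = Kc * ET0
    = 0.63 * 6
    = 3.78 mm/day


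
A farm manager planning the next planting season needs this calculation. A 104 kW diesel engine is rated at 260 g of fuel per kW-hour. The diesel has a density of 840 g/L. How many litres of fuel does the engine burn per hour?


FC = P * BSFC / rho_fuel
   = 104 * 260 / 840
   = 27040 / 840
   = 32.19 L/h


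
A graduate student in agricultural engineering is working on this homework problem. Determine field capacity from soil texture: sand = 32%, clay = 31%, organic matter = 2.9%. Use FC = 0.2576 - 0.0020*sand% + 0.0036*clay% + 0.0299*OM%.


FC = 0.2576 - 0.0020*32 + 0.0036*31 + 0.0299*2.9
   = 0.2576 - 0.0640 + 0.1116 + 0.0867
   = 0.3919


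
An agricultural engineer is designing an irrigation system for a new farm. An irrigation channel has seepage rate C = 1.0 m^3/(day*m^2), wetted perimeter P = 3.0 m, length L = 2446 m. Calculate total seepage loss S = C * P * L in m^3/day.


S = C * P * L
  = 1.0 * 3.0 * 2446
  = 7338 m^3/day


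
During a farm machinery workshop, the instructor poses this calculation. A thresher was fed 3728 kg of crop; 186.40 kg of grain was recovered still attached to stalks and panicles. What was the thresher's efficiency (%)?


eta = (total - unthreshed) / total * 100
    = (3728 - 186.40) / 3728 * 100
    = 3541.60 / 3728 * 100
    = 95%


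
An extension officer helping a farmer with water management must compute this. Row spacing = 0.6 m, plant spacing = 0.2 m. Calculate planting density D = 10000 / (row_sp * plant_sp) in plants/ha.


D = 10000 / (row_sp * plant_sp)
  = 10000 / (0.6 * 0.2)
  = 10000 / 0.1200
  = 83333.33 plants/ha


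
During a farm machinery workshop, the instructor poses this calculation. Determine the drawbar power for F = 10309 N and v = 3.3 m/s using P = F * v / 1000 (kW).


P = F * v / 1000
  = 10309 * 3.3 / 1000
  = 34019.70 / 1000
  = 34.02 kW


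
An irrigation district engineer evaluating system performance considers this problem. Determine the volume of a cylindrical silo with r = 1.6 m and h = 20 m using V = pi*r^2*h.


V = pi * r^2 * h
  = pi * 1.6^2 * 20
  = pi * 2.56 * 20
  = 160.85 m^3


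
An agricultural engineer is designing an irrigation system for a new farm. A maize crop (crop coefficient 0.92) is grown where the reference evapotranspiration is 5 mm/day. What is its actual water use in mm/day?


ETc = Kc * ET0
    = 0.92 * 5
    = 4.60 mm/day


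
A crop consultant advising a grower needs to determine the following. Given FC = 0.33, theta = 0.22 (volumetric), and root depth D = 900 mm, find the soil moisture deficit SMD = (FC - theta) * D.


SMD = (FC - theta) * D
    = (0.33 - 0.22) * 900
    = 0.110 * 900
    = 99 mm


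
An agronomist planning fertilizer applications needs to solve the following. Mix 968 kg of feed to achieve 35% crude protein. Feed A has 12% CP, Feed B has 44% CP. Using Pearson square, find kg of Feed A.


parts_A = CP_b - target = 44 - 35 = 9
parts_B = target - CP_a = 35 - 12 = 23
total_parts = 9 + 23 = 32
Feed A = 968 * 9 / 32 = 272.25 kg
Feed B = 968 * 23 / 32 = 695.75 kg

272.25 kg


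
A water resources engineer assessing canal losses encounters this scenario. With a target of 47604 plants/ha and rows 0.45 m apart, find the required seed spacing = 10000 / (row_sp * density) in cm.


spacing = 10000 / (row_sp * density)
        = 10000 / (0.45 * 47604)
        = 10000 / 21421.80
        = 0.46681 m = 46.68 cm


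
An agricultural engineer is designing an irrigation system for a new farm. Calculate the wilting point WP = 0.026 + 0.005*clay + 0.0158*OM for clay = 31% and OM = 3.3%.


WP = 0.026 + 0.005*31 + 0.0158*3.3
   = 0.026 + 0.1550 + 0.0521
   = 0.2331


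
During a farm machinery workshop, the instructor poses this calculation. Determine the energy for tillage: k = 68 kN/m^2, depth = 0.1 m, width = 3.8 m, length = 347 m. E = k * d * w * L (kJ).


E = k * d * w * L
  = 68 * 0.1 * 3.8 * 347
  = 8966.48 kJ


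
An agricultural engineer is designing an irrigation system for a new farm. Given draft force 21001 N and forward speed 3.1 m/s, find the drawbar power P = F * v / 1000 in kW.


P = F * v / 1000
  = 21001 * 3.1 / 1000
  = 65103.10 / 1000
  = 65.10 kW


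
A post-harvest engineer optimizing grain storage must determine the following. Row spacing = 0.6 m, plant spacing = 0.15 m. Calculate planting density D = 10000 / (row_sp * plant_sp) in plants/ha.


D = 10000 / (row_sp * plant_sp)
  = 10000 / (0.6 * 0.15)
  = 10000 / 0.0900
  = 111111.11 plants/ha


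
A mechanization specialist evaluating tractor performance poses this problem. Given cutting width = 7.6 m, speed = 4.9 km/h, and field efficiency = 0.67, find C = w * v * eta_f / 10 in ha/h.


C = w * v * eta_f / 10
  = 7.6 * 4.9 * 0.67 / 10
  = 24.95 / 10
  = 2.50 ha/h


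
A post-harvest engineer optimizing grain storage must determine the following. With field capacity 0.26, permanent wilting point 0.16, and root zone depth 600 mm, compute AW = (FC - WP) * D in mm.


AW = (FC - WP) * D
   = (0.26 - 0.16) * 600
   = 0.10 * 600
   = 60 mm


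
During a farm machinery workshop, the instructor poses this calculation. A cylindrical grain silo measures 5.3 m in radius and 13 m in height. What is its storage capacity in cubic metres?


V = pi * r^2 * h
  = pi * 5.3^2 * 13
  = pi * 28.09 * 13
  = 1147.22 m^3


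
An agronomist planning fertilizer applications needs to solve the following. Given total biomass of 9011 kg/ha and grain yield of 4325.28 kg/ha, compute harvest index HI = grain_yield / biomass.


HI = grain_yield / biomass
   = 4325.28 / 9011
   = 0.48


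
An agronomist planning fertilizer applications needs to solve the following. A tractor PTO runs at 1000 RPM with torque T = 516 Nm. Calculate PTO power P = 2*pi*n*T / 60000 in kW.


P = 2*pi*n*T / 60000
  = 2*pi * 1000 * 516 / 60000
  = 3242123.62 / 60000
  = 54.04 kW


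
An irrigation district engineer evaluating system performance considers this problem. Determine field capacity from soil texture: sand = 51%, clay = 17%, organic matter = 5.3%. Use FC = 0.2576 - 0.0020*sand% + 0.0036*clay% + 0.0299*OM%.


FC = 0.2576 - 0.0020*51 + 0.0036*17 + 0.0299*5.3
   = 0.2576 - 0.1020 + 0.0612 + 0.1585
   = 0.3753


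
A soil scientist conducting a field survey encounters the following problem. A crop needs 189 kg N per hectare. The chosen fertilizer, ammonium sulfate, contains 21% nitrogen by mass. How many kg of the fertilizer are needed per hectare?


Rate = N_required / (N_content / 100)
     = 189 / (21 / 100)
     = 189 / 0.21
     = 900 kg/ha


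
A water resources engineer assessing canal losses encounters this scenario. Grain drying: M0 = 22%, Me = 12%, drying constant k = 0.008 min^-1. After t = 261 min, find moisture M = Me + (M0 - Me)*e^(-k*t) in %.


M = Me + (M0 - Me) * e^(-k*t)
  = 12 + (22 - 12) * e^(-0.008*261)
  = 12 + 10 * e^(-2.088)
  = 12 + 10 * 0.12393
  = 12 + 1.2393
  = 13.24%


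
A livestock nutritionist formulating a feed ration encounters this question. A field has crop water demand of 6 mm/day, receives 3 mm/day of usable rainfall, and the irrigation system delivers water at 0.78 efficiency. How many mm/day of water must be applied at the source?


IWR = (ETc - Pe) / Ea
    = (6 - 3) / 0.78
    = 3 / 0.78
    = 3.85 mm/day


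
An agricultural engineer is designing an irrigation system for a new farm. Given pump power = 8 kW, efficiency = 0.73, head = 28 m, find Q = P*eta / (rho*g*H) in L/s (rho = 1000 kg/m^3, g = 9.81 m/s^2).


Q = (P * 1000 * eta) / (rho * g * H)
  = (8 * 1000 * 0.73) / (1000 * 9.81 * 28)
  = 5840 / 274680
  = 0.02126 m^3/s = 21.26 L/s


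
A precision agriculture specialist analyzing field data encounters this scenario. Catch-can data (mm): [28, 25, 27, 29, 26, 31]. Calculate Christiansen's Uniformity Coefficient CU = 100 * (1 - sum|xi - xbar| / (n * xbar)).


xbar = 166 / 6 = 27.667
sum|xi - xbar| = 10
CU = 100 * (1 - 10 / (6 * 27.667))
   = 100 * (1 - 0.0602)
   = 93.98%


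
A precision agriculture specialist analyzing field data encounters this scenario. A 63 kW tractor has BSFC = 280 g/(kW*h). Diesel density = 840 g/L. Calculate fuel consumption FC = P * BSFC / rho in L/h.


FC = P * BSFC / rho_fuel
   = 63 * 280 / 840
   = 17640 / 840
   = 21 L/h


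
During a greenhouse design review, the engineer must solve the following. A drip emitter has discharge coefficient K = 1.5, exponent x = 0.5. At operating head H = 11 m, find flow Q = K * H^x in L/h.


Q = K * H^x
  = 1.5 * 11^0.5
  = 1.5 * 3.3166
  = 4.97 L/h


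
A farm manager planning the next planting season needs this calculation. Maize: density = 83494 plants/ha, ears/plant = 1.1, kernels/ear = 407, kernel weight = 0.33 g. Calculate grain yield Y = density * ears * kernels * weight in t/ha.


Y = density * ears * kernels * kw
  = 83494 * 1.1 * 407 * 0.33 g/ha
  = 12335487.05 g/ha
  = 12335.49 kg/ha = 12.34 t/ha


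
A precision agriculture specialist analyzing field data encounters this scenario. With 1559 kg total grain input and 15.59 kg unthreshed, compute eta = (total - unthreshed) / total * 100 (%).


eta = (total - unthreshed) / total * 100
    = (1559 - 15.59) / 1559 * 100
    = 1543.41 / 1559 * 100
    = 99%


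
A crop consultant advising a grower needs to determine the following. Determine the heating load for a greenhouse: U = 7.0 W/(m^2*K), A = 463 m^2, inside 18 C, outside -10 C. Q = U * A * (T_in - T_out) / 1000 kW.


dT = 18 - (-10) = 28 K
Q = U * A * dT
  = 7.0 * 463 * 28
  = 90748 W = 90.75 kW


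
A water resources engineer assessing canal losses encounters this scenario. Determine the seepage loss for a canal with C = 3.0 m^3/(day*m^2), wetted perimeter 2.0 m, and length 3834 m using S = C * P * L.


S = C * P * L
  = 3.0 * 2.0 * 3834
  = 23004 m^3/day
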